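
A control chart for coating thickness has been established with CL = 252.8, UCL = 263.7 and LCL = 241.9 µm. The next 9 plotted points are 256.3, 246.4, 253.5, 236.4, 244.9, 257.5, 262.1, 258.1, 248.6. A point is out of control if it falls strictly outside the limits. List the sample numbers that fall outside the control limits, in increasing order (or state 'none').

4

Compare each point to [241.9, 263.7]: sample 4 = 236.4 < LCL.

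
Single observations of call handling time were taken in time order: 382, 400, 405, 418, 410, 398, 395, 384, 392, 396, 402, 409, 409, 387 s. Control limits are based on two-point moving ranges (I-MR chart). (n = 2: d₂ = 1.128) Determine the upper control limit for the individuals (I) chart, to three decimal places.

423.008

X̄ = (382 + 400 + 405 + 418 + 410 + 398 + 395 + 384 + 392 + 396 + 402 + 409 + 409 + 387) / 14 = 399.0714
Moving ranges: 18, 5, 13, 8, 12, 3, 11, 8, 4, 6, 7, 0, 22; M̄R̄ = 117.0000 / 13 = 9.0000
UCL = X̄ + 3·M̄R̄/d₂ = 399.0714 + 3 × 9.0000 / 1.128 = 423.0076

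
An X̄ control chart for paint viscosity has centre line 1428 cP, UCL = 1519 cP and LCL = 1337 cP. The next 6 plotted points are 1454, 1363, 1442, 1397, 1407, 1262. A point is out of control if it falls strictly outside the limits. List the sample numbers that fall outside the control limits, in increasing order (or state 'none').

6

Compare each point to [1337, 1519]: sample 6 = 1262 < LCL.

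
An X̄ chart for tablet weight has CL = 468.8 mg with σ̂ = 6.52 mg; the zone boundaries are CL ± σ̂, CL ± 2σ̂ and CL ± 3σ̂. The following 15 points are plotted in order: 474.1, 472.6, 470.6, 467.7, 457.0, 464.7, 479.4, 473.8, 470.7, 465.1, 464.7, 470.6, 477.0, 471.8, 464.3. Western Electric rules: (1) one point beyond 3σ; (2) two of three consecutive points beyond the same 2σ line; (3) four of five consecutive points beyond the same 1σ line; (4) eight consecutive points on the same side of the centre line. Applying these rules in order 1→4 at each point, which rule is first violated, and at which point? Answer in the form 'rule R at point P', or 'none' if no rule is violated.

none

Zone of each point (C = within 1σ̂, B = 1σ̂–2σ̂, A = 2σ̂–3σ̂, * = beyond 3σ̂; sign = side of CL): 1:+C, 2:+C, 3:+C, 4:-C, 5:-B, 6:-C, 7:+B, 8:+C, 9:+C, 10:-C, 11:-C, 12:+C, 13:+B, 14:+C, 15:-C
No rule fires across all 15 points.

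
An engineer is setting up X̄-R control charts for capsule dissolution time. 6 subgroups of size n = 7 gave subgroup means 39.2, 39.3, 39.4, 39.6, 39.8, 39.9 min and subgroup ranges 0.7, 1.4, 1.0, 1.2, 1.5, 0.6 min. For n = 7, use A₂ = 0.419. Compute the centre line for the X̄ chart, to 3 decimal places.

39.533

X̄̄ = (39.2 + 39.3 + 39.4 + 39.6 + 39.8 + 39.9) / 6 = 237.2000 / 6 = 39.5333
CL = X̄̄ = 39.5333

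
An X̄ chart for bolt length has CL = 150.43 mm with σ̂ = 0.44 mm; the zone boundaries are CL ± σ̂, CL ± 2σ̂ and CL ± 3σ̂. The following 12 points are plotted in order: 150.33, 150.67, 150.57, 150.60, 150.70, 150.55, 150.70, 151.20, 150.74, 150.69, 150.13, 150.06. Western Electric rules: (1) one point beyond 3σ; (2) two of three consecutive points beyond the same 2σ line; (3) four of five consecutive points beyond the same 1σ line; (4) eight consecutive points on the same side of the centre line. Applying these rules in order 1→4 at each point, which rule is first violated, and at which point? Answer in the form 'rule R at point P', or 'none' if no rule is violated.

rule 4 at point 9

Zone of each point (C = within 1σ̂, B = 1σ̂–2σ̂, A = 2σ̂–3σ̂, * = beyond 3σ̂; sign = side of CL): 1:-C, 2:+C, 3:+C, 4:+C, 5:+C, 6:+C, 7:+C, 8:+B, 9:+C, 10:+C, 11:-C, 12:-C
Rule 4 (eight consecutive points on the same side of the centre line) is satisfied at point 9.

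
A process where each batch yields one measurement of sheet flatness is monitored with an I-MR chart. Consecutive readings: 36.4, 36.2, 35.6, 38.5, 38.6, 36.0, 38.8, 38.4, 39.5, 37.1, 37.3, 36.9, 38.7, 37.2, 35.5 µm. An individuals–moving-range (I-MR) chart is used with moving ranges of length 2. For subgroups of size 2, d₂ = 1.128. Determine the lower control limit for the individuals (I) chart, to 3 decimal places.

33.828

X̄ = (36.4 + 36.2 + 35.6 + 38.5 + 38.6 + 36.0 + 38.8 + 38.4 + 39.5 + 37.1 + 37.3 + 36.9 + 38.7 + 37.2 + 35.5) / 15 = 37.3800
Moving ranges: 0.2, 0.6, 2.9, 0.1, 2.6, 2.8, 0.4, 1.1, 2.4, 0.2, 0.4, 1.8, 1.5, 1.7; M̄R̄ = 18.7000 / 14 = 1.3357
LCL = X̄ − 3·M̄R̄/d₂ = 37.3800 − 3 × 1.3357 / 1.128 = 33.8276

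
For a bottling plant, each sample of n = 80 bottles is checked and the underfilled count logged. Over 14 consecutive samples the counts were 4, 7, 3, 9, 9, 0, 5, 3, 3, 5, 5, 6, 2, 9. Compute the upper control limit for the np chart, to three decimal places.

p̄ = Σdᵢ / (k·n) = 70 / (14 × 80) = 0.06250
UCL = np̄ + 3·√(np̄(1−p̄)) = 5.0000 + 3 × √(5.0000×0.93750) = 5.0000 + 3 × 2.1651 = 11.4952

11.495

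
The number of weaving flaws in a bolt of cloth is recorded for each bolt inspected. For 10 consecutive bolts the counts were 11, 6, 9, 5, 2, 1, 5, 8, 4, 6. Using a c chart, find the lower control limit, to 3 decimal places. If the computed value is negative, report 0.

c̄ = (11 + 6 + 9 + 5 + 2 + 1 + 5 + 8 + 4 + 6) / 10 = 57 / 10 = 5.7000
LCL = c̄ − 3√c̄ = 5.7000 − 3 × 2.3875 = -1.4624 → 0 (cannot be negative)

0.000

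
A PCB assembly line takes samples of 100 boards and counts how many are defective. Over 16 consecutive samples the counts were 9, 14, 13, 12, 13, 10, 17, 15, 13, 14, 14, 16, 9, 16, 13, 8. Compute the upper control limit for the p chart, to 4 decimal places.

0.2292

p̄ = Σdᵢ / (k·n) = 206 / (16 × 100) = 0.12875
UCL = p̄ + 3·√(p̄(1−p̄)/n) = 0.12875 + 3 × √(0.12875×0.87125/100) = 0.12875 + 3 × 0.03349 = 0.22923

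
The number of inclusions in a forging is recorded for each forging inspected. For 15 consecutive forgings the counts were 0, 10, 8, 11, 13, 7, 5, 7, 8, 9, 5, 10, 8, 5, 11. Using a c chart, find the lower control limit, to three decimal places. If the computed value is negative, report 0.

0.000

c̄ = (0 + 10 + 8 + 11 + 13 + 7 + 5 + 7 + 8 + 9 + 5 + 10 + 8 + 5 + 11) / 15 = 117 / 15 = 7.8000
LCL = c̄ − 3√c̄ = 7.8000 − 3 × 2.7928 = -0.5785 → 0 (cannot be negative)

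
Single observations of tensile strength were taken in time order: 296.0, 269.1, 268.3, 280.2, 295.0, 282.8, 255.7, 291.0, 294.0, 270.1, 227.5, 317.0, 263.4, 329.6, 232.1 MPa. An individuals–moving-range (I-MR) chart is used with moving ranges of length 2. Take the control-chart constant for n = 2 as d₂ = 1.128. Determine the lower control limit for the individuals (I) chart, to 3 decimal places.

182.128

X̄ = (296.0 + 269.1 + 268.3 + 280.2 + 295.0 + 282.8 + 255.7 + 291.0 + 294.0 + 270.1 + 227.5 + 317.0 + 263.4 + 329.6 + 232.1) / 15 = 278.1200
Moving ranges: 26.9, 0.8, 11.9, 14.8, 12.2, 27.1, 35.3, 3.0, 23.9, 42.6, 89.5, 53.6, 66.2, 97.5; M̄R̄ = 505.3000 / 14 = 36.0929
LCL = X̄ − 3·M̄R̄/d₂ = 278.1200 − 3 × 36.0929 / 1.128 = 182.1284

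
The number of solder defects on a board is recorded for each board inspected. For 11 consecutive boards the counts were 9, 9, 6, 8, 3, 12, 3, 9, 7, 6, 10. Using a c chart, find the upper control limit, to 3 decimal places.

c̄ = (9 + 9 + 6 + 8 + 3 + 12 + 3 + 9 + 7 + 6 + 10) / 11 = 82 / 11 = 7.4545
UCL = c̄ + 3√c̄ = 7.4545 + 3 × √7.4545 = 7.4545 + 3 × 2.7303 = 15.6454

15.645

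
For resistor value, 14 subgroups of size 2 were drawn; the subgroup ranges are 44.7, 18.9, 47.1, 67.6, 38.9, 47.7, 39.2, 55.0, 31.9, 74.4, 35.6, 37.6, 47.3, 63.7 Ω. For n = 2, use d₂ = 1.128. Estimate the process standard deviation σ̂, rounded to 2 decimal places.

41.13

R̄ = (44.7 + 18.9 + 47.1 + 67.6 + 38.9 + 47.7 + 39.2 + 55.0 + 31.9 + 74.4 + 35.6 + 37.6 + 47.3 + 63.7) / 14 = 46.4000
σ̂ = R̄ / d₂ = 46.4000 / 1.128 = 41.1348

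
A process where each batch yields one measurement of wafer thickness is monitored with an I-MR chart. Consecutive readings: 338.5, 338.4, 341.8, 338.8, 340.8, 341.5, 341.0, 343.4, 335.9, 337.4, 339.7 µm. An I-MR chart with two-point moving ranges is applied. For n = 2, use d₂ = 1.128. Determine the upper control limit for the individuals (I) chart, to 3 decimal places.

X̄ = (338.5 + 338.4 + 341.8 + 338.8 + 340.8 + 341.5 + 341.0 + 343.4 + 335.9 + 337.4 + 339.7) / 11 = 339.7455
Moving ranges: 0.1, 3.4, 3.0, 2.0, 0.7, 0.5, 2.4, 7.5, 1.5, 2.3; M̄R̄ = 23.4000 / 10 = 2.3400
UCL = X̄ + 3·M̄R̄/d₂ = 339.7455 + 3 × 2.3400 / 1.128 = 345.9689

345.969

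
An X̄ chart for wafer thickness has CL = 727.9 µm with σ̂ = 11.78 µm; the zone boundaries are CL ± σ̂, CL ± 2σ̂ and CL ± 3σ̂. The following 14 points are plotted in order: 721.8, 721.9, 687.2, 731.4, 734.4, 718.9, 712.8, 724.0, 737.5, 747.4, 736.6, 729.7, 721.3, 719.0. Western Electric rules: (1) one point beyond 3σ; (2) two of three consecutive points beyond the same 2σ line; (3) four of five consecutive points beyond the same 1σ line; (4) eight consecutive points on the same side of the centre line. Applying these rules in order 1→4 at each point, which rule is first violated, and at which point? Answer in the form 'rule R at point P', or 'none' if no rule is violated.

Zone of each point (C = within 1σ̂, B = 1σ̂–2σ̂, A = 2σ̂–3σ̂, * = beyond 3σ̂; sign = side of CL): 1:-C, 2:-C, 3:-*, 4:+C, 5:+C, 6:-C, 7:-B, 8:-C, 9:+C, 10:+B, 11:+C, 12:+C, 13:-C, 14:-C
Rule 1 (one point beyond the 3σ limits) is satisfied at point 3.

rule 1 at point 3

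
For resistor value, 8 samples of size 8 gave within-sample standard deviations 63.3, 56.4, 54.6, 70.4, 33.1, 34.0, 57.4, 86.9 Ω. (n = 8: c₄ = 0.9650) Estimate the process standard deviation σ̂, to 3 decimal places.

59.080

s̄ = (63.3 + 56.4 + 54.6 + 70.4 + 33.1 + 34.0 + 57.4 + 86.9) / 8 = 57.0125
σ̂ = s̄ / c₄ = 57.0125 / 0.9650 = 59.0803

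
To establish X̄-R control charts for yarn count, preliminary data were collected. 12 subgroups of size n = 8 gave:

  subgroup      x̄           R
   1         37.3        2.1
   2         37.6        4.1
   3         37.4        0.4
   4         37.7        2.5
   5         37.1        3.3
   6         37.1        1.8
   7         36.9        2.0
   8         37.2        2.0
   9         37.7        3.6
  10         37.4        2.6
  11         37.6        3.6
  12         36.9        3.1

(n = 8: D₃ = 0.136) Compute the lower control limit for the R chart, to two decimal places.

R̄ = (2.1 + 4.1 + 0.4 + 2.5 + 3.3 + 1.8 + 2.0 + 2.0 + 3.6 + 2.6 + 3.6 + 3.1) / 12 = 31.1000 / 12 = 2.5917
LCL_R = D₃·R̄ = 0.136 × 2.5917 = 0.3525

0.35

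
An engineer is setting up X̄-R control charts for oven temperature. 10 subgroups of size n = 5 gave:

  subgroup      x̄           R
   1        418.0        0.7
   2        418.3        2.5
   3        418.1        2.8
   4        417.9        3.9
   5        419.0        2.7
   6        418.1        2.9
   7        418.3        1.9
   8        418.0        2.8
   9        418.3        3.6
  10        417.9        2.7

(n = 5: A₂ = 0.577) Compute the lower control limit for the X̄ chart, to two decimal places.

X̄̄ = (418.0 + 418.3 + 418.1 + 417.9 + 419.0 + 418.1 + 418.3 + 418.0 + 418.3 + 417.9) / 10 = 4181.9000 / 10 = 418.1900
R̄ = (0.7 + 2.5 + 2.8 + 3.9 + 2.7 + 2.9 + 1.9 + 2.8 + 3.6 + 2.7) / 10 = 26.5000 / 10 = 2.6500
LCL = X̄̄ − A₂·R̄ = 418.1900 − 0.577 × 2.6500 = 416.6609

416.66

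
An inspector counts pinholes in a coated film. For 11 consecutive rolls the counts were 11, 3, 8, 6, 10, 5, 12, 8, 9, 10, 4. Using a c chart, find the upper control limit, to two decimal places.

c̄ = (11 + 3 + 8 + 6 + 10 + 5 + 12 + 8 + 9 + 10 + 4) / 11 = 86 / 11 = 7.8182
UCL = c̄ + 3√c̄ = 7.8182 + 3 × √7.8182 = 7.8182 + 3 × 2.7961 = 16.2065

16.21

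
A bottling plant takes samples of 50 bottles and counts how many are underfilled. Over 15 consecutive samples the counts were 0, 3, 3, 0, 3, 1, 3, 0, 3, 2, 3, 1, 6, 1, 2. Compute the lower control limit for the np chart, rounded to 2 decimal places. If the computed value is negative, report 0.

p̄ = Σdᵢ / (k·n) = 31 / (15 × 50) = 0.04133
LCL = np̄ − 3·√(np̄(1−p̄)) = 2.0667 − 3 × 1.4076 = -2.1560 → 0 (negative, so LCL = 0)

0.00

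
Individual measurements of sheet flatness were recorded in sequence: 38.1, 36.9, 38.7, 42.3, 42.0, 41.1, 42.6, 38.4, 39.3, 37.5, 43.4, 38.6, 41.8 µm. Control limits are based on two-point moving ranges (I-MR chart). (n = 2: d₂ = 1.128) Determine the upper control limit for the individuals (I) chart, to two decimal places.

46.72

X̄ = (38.1 + 36.9 + 38.7 + 42.3 + 42.0 + 41.1 + 42.6 + 38.4 + 39.3 + 37.5 + 43.4 + 38.6 + 41.8) / 13 = 40.0538
Moving ranges: 1.2, 1.8, 3.6, 0.3, 0.9, 1.5, 4.2, 0.9, 1.8, 5.9, 4.8, 3.2; M̄R̄ = 30.1000 / 12 = 2.5083
UCL = X̄ + 3·M̄R̄/d₂ = 40.0538 + 3 × 2.5083 / 1.128 = 46.7249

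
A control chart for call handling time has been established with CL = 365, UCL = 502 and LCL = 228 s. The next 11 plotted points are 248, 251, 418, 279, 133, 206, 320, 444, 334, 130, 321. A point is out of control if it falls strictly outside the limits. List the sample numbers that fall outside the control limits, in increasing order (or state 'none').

5, 6, 10

Compare each point to [228, 502]: sample 5 = 133 < LCL; sample 6 = 206 < LCL; sample 10 = 130 < LCL.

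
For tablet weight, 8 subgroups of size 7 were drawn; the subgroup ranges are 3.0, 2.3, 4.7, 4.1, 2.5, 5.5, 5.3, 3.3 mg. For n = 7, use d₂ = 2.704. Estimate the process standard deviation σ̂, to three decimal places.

1.419

R̄ = (3.0 + 2.3 + 4.7 + 4.1 + 2.5 + 5.5 + 5.3 + 3.3) / 8 = 3.8375
σ̂ = R̄ / d₂ = 3.8375 / 2.704 = 1.4192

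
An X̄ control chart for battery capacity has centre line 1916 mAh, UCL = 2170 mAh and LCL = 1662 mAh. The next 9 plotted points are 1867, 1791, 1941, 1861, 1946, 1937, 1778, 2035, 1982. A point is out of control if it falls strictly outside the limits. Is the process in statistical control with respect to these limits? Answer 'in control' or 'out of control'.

All 9 points lie within [1662, 2170].

in control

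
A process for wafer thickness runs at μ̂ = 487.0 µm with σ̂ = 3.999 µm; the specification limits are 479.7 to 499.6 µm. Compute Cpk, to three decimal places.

0.608

Cpu = (USL − μ̂) / (3σ̂) = (499.6 − 487.0) / (3 × 3.999) = 1.0503; Cpl = (μ̂ − LSL) / (3σ̂) = (487.0 − 479.7) / (3 × 3.999) = 0.6085; Cpk = min(Cpu, Cpl) = 0.6085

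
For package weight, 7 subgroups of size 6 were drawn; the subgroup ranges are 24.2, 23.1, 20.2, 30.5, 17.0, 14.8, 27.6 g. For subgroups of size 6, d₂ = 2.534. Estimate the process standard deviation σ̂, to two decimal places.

8.87

R̄ = (24.2 + 23.1 + 20.2 + 30.5 + 17.0 + 14.8 + 27.6) / 7 = 22.4857
σ̂ = R̄ / d₂ = 22.4857 / 2.534 = 8.8736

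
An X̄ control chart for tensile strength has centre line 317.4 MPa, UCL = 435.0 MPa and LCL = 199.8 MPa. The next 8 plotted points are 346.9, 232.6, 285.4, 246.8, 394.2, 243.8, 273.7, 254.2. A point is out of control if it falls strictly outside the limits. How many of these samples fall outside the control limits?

All 8 points lie within [199.8, 435.0].

0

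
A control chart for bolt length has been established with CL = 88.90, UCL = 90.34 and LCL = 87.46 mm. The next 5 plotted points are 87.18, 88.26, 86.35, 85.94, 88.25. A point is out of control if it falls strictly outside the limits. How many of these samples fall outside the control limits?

3

Compare each point to [87.46, 90.34]: sample 1 = 87.18 < LCL; sample 3 = 86.35 < LCL; sample 4 = 85.94 < LCL.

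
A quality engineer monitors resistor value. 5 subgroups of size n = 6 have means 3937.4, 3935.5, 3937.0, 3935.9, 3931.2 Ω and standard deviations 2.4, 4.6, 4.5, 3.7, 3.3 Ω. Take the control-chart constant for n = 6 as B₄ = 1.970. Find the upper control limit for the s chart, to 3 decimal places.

7.289

s̄ = (2.4 + 4.6 + 4.5 + 3.7 + 3.3) / 5 = 3.7000
UCL_s = B₄·s̄ = 1.970 × 3.7000 = 7.2890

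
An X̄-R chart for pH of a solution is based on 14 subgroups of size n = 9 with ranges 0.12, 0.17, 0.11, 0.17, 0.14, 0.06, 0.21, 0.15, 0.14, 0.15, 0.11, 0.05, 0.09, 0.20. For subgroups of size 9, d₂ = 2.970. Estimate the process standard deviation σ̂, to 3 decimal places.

0.045

R̄ = (0.12 + 0.17 + 0.11 + 0.17 + 0.14 + 0.06 + 0.21 + 0.15 + 0.14 + 0.15 + 0.11 + 0.05 + 0.09 + 0.20) / 14 = 0.1336
σ̂ = R̄ / d₂ = 0.1336 / 2.970 = 0.0450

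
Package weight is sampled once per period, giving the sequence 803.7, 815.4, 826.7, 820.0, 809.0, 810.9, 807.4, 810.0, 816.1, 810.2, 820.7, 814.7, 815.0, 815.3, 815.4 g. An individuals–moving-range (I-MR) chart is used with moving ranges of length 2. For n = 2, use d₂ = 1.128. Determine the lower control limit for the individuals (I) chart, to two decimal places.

X̄ = (803.7 + 815.4 + 826.7 + 820.0 + 809.0 + 810.9 + 807.4 + 810.0 + 816.1 + 810.2 + 820.7 + 814.7 + 815.0 + 815.3 + 815.4) / 15 = 814.0333
Moving ranges: 11.7, 11.3, 6.7, 11.0, 1.9, 3.5, 2.6, 6.1, 5.9, 10.5, 6.0, 0.3, 0.3, 0.1; M̄R̄ = 77.9000 / 14 = 5.5643
LCL = X̄ − 3·M̄R̄/d₂ = 814.0333 − 3 × 5.5643 / 1.128 = 799.2347

799.23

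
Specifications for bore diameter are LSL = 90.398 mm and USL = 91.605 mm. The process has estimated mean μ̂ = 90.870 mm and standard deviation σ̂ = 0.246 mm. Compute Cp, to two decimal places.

Cp = (USL − LSL) / (6σ̂) = (91.605 − 90.398) / (6 × 0.246) = 1.2070 / 1.4760 = 0.8178

0.82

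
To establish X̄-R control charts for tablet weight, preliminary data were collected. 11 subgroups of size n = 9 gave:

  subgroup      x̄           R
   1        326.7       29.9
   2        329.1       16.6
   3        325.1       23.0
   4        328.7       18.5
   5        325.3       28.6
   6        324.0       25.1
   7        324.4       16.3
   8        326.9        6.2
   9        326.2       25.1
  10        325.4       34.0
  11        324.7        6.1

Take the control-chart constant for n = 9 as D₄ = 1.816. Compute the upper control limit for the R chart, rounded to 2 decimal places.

37.87

R̄ = (29.9 + 16.6 + 23.0 + 18.5 + 28.6 + 25.1 + 16.3 + 6.2 + 25.1 + 34.0 + 6.1) / 11 = 229.4000 / 11 = 20.8545
UCL_R = D₄·R̄ = 1.816 × 20.8545 = 37.8719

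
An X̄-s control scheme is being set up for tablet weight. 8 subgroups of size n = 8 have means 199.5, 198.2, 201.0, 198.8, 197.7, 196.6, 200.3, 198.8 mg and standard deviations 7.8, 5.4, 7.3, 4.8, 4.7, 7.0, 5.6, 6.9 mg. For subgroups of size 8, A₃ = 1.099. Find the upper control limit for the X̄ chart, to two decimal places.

205.66

X̄̄ = (199.5 + 198.2 + 201.0 + 198.8 + 197.7 + 196.6 + 200.3 + 198.8) / 8 = 198.8625
s̄ = (7.8 + 5.4 + 7.3 + 4.8 + 4.7 + 7.0 + 5.6 + 6.9) / 8 = 6.1875
UCL = X̄̄ + A₃·s̄ = 198.8625 + 1.099 × 6.1875 = 205.6626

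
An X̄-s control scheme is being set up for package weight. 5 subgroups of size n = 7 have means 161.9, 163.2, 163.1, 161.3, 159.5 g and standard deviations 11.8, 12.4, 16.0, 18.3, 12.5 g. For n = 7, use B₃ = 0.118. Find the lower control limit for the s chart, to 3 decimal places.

s̄ = (11.8 + 12.4 + 16.0 + 18.3 + 12.5) / 5 = 14.2000
LCL_s = B₃·s̄ = 0.118 × 14.2000 = 1.6756

1.676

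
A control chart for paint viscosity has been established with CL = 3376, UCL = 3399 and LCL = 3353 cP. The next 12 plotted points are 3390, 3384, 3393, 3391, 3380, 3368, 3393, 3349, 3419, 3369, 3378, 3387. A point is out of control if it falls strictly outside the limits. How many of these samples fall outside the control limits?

2

Compare each point to [3353, 3399]: sample 8 = 3349 < LCL; sample 9 = 3419 > UCL.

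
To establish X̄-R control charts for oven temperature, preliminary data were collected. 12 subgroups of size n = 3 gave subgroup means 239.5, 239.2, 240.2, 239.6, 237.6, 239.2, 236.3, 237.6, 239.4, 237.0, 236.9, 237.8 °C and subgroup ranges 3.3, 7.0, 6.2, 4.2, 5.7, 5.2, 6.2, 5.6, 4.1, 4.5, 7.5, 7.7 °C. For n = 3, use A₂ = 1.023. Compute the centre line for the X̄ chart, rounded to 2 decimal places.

X̄̄ = (239.5 + 239.2 + 240.2 + 239.6 + 237.6 + 239.2 + 236.3 + 237.6 + 239.4 + 237.0 + 236.9 + 237.8) / 12 = 2860.3000 / 12 = 238.3583
CL = X̄̄ = 238.3583

238.36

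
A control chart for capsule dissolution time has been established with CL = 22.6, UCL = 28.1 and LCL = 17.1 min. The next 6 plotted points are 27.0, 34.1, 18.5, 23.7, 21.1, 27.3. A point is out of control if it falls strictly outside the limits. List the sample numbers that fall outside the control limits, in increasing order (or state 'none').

2

Compare each point to [17.1, 28.1]: sample 2 = 34.1 > UCL.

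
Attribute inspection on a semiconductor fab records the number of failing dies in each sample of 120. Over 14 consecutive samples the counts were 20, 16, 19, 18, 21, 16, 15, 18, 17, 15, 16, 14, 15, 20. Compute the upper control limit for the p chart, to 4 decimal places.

0.2387

p̄ = Σdᵢ / (k·n) = 240 / (14 × 120) = 0.14286
UCL = p̄ + 3·√(p̄(1−p̄)/n) = 0.14286 + 3 × √(0.14286×0.85714/120) = 0.14286 + 3 × 0.03194 = 0.23869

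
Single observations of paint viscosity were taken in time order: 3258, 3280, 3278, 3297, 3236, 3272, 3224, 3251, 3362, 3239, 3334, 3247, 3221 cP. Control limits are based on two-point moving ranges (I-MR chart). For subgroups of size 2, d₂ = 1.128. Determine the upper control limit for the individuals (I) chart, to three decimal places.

X̄ = (3258 + 3280 + 3278 + 3297 + 3236 + 3272 + 3224 + 3251 + 3362 + 3239 + 3334 + 3247 + 3221) / 13 = 3269.1538
Moving ranges: 22, 2, 19, 61, 36, 48, 27, 111, 123, 95, 87, 26; M̄R̄ = 657.0000 / 12 = 54.7500
UCL = X̄ + 3·M̄R̄/d₂ = 3269.1538 + 3 × 54.7500 / 1.128 = 3414.7655

3414.766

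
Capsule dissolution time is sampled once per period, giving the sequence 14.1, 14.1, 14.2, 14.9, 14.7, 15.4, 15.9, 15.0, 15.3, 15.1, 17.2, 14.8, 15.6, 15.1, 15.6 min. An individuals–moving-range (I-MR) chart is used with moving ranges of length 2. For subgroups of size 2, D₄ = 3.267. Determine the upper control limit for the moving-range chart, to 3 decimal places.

Moving ranges: 0.0, 0.1, 0.7, 0.2, 0.7, 0.5, 0.9, 0.3, 0.2, 2.1, 2.4, 0.8, 0.5, 0.5; M̄R̄ = 9.9000 / 14 = 0.7071
UCL_MR = D₄·M̄R̄ = 3.267 × 0.7071 = 2.3102

2.310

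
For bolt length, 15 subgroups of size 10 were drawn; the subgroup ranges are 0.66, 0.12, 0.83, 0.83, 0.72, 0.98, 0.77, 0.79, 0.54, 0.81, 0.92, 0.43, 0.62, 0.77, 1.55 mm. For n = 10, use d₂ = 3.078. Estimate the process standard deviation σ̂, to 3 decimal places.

R̄ = (0.66 + 0.12 + 0.83 + 0.83 + 0.72 + 0.98 + 0.77 + 0.79 + 0.54 + 0.81 + 0.92 + 0.43 + 0.62 + 0.77 + 1.55) / 15 = 0.7560
σ̂ = R̄ / d₂ = 0.7560 / 3.078 = 0.2456

0.246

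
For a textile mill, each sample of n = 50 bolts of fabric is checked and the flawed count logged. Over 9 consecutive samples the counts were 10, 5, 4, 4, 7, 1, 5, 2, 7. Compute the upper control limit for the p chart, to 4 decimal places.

0.2273

p̄ = Σdᵢ / (k·n) = 45 / (9 × 50) = 0.10000
UCL = p̄ + 3·√(p̄(1−p̄)/n) = 0.10000 + 3 × √(0.10000×0.90000/50) = 0.10000 + 3 × 0.04243 = 0.22728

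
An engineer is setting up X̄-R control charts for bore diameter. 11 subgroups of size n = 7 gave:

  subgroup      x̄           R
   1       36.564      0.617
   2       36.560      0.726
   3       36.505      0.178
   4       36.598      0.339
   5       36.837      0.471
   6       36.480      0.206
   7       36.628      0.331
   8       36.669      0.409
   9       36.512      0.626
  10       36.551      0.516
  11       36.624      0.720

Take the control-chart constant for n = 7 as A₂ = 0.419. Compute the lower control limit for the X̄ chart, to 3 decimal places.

36.398

X̄̄ = (36.564 + 36.560 + 36.505 + 36.598 + 36.837 + 36.480 + 36.628 + 36.669 + 36.512 + 36.551 + 36.624) / 11 = 402.5280 / 11 = 36.5935
R̄ = (0.617 + 0.726 + 0.178 + 0.339 + 0.471 + 0.206 + 0.331 + 0.409 + 0.626 + 0.516 + 0.720) / 11 = 5.1390 / 11 = 0.4672
LCL = X̄̄ − A₂·R̄ = 36.5935 − 0.419 × 0.4672 = 36.3977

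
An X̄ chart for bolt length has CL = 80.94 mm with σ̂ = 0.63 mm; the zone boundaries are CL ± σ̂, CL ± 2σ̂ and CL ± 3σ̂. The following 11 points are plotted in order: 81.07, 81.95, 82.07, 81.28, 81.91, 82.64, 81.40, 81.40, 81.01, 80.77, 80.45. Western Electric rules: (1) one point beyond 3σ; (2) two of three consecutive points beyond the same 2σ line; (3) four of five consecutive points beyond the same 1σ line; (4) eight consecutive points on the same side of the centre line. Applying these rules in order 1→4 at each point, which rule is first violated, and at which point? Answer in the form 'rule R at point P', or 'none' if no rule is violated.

rule 3 at point 6

Zone of each point (C = within 1σ̂, B = 1σ̂–2σ̂, A = 2σ̂–3σ̂, * = beyond 3σ̂; sign = side of CL): 1:+C, 2:+B, 3:+B, 4:+C, 5:+B, 6:+A, 7:+C, 8:+C, 9:+C, 10:-C, 11:-C
Rule 3 (four of five consecutive points beyond the same 1σ limit) is satisfied at point 6.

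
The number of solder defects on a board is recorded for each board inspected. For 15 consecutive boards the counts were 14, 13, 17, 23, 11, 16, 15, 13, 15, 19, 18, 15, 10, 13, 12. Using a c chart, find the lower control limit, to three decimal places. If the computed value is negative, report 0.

c̄ = (14 + 13 + 17 + 23 + 11 + 16 + 15 + 13 + 15 + 19 + 18 + 15 + 10 + 13 + 12) / 15 = 224 / 15 = 14.9333
LCL = c̄ − 3√c̄ = 14.9333 − 3 × 3.8644 = 3.3402

3.340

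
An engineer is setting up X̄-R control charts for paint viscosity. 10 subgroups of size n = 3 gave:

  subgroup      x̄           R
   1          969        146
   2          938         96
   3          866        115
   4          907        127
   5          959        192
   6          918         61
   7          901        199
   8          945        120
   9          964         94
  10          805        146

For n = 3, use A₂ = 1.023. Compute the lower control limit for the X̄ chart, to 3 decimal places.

784.619

X̄̄ = (969 + 938 + 866 + 907 + 959 + 918 + 901 + 945 + 964 + 805) / 10 = 9172.0000 / 10 = 917.2000
R̄ = (146 + 96 + 115 + 127 + 192 + 61 + 199 + 120 + 94 + 146) / 10 = 1296.0000 / 10 = 129.6000
LCL = X̄̄ − A₂·R̄ = 917.2000 − 1.023 × 129.6000 = 784.6192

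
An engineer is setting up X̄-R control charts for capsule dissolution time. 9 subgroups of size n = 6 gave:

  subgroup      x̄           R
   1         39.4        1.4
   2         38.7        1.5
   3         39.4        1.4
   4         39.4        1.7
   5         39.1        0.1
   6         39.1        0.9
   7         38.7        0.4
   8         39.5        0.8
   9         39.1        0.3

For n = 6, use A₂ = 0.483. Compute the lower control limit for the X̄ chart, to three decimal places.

38.699

X̄̄ = (39.4 + 38.7 + 39.4 + 39.4 + 39.1 + 39.1 + 38.7 + 39.5 + 39.1) / 9 = 352.4000 / 9 = 39.1556
R̄ = (1.4 + 1.5 + 1.4 + 1.7 + 0.1 + 0.9 + 0.4 + 0.8 + 0.3) / 9 = 8.5000 / 9 = 0.9444
LCL = X̄̄ − A₂·R̄ = 39.1556 − 0.483 × 0.9444 = 38.6994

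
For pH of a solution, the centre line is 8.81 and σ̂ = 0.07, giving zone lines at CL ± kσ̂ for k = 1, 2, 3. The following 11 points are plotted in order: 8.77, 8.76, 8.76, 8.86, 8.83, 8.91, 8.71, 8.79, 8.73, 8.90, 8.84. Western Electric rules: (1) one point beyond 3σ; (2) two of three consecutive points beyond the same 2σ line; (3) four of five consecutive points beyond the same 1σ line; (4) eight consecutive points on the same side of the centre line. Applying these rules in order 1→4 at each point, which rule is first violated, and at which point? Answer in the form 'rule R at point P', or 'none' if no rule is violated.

none

Zone of each point (C = within 1σ̂, B = 1σ̂–2σ̂, A = 2σ̂–3σ̂, * = beyond 3σ̂; sign = side of CL): 1:-C, 2:-C, 3:-C, 4:+C, 5:+C, 6:+B, 7:-B, 8:-C, 9:-B, 10:+B, 11:+C
No rule fires across all 11 points.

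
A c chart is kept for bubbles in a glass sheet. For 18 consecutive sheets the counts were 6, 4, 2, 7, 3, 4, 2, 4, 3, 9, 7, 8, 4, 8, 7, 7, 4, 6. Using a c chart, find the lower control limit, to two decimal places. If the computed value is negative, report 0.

c̄ = (6 + 4 + 2 + 7 + 3 + 4 + 2 + 4 + 3 + 9 + 7 + 8 + 4 + 8 + 7 + 7 + 4 + 6) / 18 = 95 / 18 = 5.2778
LCL = c̄ − 3√c̄ = 5.2778 − 3 × 2.2973 = -1.6142 → 0 (cannot be negative)

0.00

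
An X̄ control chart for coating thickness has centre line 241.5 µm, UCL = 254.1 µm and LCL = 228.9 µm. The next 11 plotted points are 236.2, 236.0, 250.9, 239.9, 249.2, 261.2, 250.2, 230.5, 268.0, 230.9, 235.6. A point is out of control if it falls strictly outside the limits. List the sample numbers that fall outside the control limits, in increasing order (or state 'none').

6, 9

Compare each point to [228.9, 254.1]: sample 6 = 261.2 > UCL; sample 9 = 268.0 > UCL.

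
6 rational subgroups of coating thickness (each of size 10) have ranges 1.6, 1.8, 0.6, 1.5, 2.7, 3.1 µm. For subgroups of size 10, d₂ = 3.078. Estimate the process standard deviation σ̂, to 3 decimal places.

R̄ = (1.6 + 1.8 + 0.6 + 1.5 + 2.7 + 3.1) / 6 = 1.8833
σ̂ = R̄ / d₂ = 1.8833 / 3.078 = 0.6119

0.612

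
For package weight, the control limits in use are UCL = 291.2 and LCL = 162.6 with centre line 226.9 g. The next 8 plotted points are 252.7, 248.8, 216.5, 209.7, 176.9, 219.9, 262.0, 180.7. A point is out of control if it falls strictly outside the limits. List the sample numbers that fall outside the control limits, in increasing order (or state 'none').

All 8 points lie within [162.6, 291.2].

none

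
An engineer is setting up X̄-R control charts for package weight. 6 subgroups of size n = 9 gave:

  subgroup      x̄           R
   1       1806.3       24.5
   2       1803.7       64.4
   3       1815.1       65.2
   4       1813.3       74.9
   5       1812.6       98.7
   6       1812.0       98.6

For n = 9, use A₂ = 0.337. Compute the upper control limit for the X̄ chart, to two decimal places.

X̄̄ = (1806.3 + 1803.7 + 1815.1 + 1813.3 + 1812.6 + 1812.0) / 6 = 10863.0000 / 6 = 1810.5000
R̄ = (24.5 + 64.4 + 65.2 + 74.9 + 98.7 + 98.6) / 6 = 426.3000 / 6 = 71.0500
UCL = X̄̄ + A₂·R̄ = 1810.5000 + 0.337 × 71.0500 = 1834.4439

1834.44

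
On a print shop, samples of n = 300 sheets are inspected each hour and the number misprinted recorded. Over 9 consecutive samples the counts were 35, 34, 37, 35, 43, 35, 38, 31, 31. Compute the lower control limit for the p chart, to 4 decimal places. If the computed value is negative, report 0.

0.0622

p̄ = Σdᵢ / (k·n) = 319 / (9 × 300) = 0.11815
LCL = p̄ − 3·√(p̄(1−p̄)/n) = 0.11815 − 3 × 0.01864 = 0.06224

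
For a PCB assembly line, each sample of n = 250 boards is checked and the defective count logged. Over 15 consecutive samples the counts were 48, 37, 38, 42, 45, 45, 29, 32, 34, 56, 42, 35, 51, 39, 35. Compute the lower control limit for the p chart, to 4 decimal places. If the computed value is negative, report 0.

0.0922

p̄ = Σdᵢ / (k·n) = 608 / (15 × 250) = 0.16213
LCL = p̄ − 3·√(p̄(1−p̄)/n) = 0.16213 − 3 × 0.02331 = 0.09220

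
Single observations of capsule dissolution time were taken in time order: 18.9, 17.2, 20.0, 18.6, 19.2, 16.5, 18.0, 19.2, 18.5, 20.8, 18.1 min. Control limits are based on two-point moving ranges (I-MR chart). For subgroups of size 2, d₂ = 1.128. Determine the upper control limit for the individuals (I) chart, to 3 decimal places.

X̄ = (18.9 + 17.2 + 20.0 + 18.6 + 19.2 + 16.5 + 18.0 + 19.2 + 18.5 + 20.8 + 18.1) / 11 = 18.6364
Moving ranges: 1.7, 2.8, 1.4, 0.6, 2.7, 1.5, 1.2, 0.7, 2.3, 2.7; M̄R̄ = 17.6000 / 10 = 1.7600
UCL = X̄ + 3·M̄R̄/d₂ = 18.6364 + 3 × 1.7600 / 1.128 = 23.3172

23.317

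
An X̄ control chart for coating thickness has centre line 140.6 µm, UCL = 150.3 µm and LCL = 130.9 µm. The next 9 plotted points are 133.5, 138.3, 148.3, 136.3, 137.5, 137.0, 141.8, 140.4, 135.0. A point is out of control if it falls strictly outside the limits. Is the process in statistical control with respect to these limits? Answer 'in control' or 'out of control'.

All 9 points lie within [130.9, 150.3].

in control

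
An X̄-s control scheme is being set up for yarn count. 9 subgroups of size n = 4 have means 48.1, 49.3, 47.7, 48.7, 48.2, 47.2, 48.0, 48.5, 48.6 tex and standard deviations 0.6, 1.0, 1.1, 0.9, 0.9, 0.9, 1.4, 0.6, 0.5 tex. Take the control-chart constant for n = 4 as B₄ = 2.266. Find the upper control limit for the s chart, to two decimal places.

s̄ = (0.6 + 1.0 + 1.1 + 0.9 + 0.9 + 0.9 + 1.4 + 0.6 + 0.5) / 9 = 0.8778
UCL_s = B₄·s̄ = 2.266 × 0.8778 = 1.9890

1.99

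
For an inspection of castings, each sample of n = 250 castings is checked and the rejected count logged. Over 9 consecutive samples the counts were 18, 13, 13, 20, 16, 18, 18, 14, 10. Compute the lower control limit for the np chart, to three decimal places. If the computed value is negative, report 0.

p̄ = Σdᵢ / (k·n) = 140 / (9 × 250) = 0.06222
LCL = np̄ − 3·√(np̄(1−p̄)) = 15.5556 − 3 × 3.8194 = 4.0974

4.097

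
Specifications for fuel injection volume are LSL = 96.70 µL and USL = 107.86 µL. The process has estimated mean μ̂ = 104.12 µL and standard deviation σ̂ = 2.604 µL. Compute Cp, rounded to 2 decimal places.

Cp = (USL − LSL) / (6σ̂) = (107.86 − 96.70) / (6 × 2.604) = 11.1600 / 15.6240 = 0.7143

0.71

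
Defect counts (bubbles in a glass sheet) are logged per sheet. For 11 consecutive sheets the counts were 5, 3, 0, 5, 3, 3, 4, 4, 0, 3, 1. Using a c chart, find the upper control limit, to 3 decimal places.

c̄ = (5 + 3 + 0 + 5 + 3 + 3 + 4 + 4 + 0 + 3 + 1) / 11 = 31 / 11 = 2.8182
UCL = c̄ + 3√c̄ = 2.8182 + 3 × √2.8182 = 2.8182 + 3 × 1.6787 = 7.8544

7.854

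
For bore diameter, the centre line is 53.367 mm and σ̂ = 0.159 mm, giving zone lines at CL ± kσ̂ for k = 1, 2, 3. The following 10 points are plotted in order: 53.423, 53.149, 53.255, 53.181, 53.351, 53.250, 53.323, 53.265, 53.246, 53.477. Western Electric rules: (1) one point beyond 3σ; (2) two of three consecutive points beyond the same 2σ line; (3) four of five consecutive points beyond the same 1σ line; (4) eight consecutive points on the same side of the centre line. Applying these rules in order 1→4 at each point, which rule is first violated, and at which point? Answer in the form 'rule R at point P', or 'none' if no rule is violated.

rule 4 at point 9

Zone of each point (C = within 1σ̂, B = 1σ̂–2σ̂, A = 2σ̂–3σ̂, * = beyond 3σ̂; sign = side of CL): 1:+C, 2:-B, 3:-C, 4:-B, 5:-C, 6:-C, 7:-C, 8:-C, 9:-C, 10:+C
Rule 4 (eight consecutive points on the same side of the centre line) is satisfied at point 9.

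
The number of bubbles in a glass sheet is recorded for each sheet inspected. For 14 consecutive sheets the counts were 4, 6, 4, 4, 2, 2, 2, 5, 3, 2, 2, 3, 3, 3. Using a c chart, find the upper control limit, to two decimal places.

c̄ = (4 + 6 + 4 + 4 + 2 + 2 + 2 + 5 + 3 + 2 + 2 + 3 + 3 + 3) / 14 = 45 / 14 = 3.2143
UCL = c̄ + 3√c̄ = 3.2143 + 3 × √3.2143 = 3.2143 + 3 × 1.7928 = 8.5928

8.59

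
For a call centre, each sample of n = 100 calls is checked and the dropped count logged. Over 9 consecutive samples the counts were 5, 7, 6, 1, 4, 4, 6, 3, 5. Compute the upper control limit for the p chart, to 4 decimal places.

p̄ = Σdᵢ / (k·n) = 41 / (9 × 100) = 0.04556
UCL = p̄ + 3·√(p̄(1−p̄)/n) = 0.04556 + 3 × √(0.04556×0.95444/100) = 0.04556 + 3 × 0.02085 = 0.10811

0.1081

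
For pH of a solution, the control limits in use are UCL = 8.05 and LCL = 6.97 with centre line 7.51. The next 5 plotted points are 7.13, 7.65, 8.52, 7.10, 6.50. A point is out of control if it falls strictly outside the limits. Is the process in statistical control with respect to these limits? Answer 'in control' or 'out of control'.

out of control

Compare each point to [6.97, 8.05]: sample 3 = 8.52 > UCL; sample 5 = 6.50 < LCL.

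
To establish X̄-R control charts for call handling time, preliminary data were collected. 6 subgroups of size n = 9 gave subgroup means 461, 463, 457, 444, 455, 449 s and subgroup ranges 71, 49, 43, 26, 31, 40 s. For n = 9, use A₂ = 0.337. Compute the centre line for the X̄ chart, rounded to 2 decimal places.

X̄̄ = (461 + 463 + 457 + 444 + 455 + 449) / 6 = 2729.0000 / 6 = 454.8333
CL = X̄̄ = 454.8333

454.83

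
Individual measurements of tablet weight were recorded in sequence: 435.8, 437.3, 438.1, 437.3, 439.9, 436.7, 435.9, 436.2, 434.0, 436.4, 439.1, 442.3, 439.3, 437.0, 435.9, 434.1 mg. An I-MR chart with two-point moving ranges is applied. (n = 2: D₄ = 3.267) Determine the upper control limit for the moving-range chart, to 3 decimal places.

Moving ranges: 1.5, 0.8, 0.8, 2.6, 3.2, 0.8, 0.3, 2.2, 2.4, 2.7, 3.2, 3.0, 2.3, 1.1, 1.8; M̄R̄ = 28.7000 / 15 = 1.9133
UCL_MR = D₄·M̄R̄ = 3.267 × 1.9133 = 6.2509

6.251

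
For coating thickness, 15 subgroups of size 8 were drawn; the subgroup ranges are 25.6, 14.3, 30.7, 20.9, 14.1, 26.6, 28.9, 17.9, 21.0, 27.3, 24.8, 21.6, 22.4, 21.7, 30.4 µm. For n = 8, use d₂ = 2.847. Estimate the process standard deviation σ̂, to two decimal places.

8.15

R̄ = (25.6 + 14.3 + 30.7 + 20.9 + 14.1 + 26.6 + 28.9 + 17.9 + 21.0 + 27.3 + 24.8 + 21.6 + 22.4 + 21.7 + 30.4) / 15 = 23.2133
σ̂ = R̄ / d₂ = 23.2133 / 2.847 = 8.1536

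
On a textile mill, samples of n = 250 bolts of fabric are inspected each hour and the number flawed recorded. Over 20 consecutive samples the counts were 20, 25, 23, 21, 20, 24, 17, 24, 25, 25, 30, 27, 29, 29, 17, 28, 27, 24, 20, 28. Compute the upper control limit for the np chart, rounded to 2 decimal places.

38.16

p̄ = Σdᵢ / (k·n) = 483 / (20 × 250) = 0.09660
UCL = np̄ + 3·√(np̄(1−p̄)) = 24.1500 + 3 × √(24.1500×0.90340) = 24.1500 + 3 × 4.6709 = 38.1626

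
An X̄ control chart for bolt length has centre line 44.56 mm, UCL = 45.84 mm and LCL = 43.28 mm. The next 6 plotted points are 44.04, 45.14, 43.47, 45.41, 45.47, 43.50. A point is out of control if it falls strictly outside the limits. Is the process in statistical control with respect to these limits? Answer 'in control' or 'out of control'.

in control

All 6 points lie within [43.28, 45.84].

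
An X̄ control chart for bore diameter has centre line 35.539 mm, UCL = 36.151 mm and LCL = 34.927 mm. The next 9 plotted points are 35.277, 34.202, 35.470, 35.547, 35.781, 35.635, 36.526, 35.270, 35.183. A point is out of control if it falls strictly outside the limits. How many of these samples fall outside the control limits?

Compare each point to [34.927, 36.151]: sample 2 = 34.202 < LCL; sample 7 = 36.526 > UCL.

2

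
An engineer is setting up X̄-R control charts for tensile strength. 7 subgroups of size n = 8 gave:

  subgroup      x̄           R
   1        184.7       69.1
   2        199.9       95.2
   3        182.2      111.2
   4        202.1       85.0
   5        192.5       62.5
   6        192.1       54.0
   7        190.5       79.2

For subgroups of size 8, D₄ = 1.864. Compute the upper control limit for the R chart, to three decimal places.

148.108

R̄ = (69.1 + 95.2 + 111.2 + 85.0 + 62.5 + 54.0 + 79.2) / 7 = 556.2000 / 7 = 79.4571
UCL_R = D₄·R̄ = 1.864 × 79.4571 = 148.1081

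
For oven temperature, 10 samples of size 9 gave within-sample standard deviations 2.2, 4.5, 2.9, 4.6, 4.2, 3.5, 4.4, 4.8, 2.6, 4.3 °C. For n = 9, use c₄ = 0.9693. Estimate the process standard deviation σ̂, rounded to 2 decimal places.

s̄ = (2.2 + 4.5 + 2.9 + 4.6 + 4.2 + 3.5 + 4.4 + 4.8 + 2.6 + 4.3) / 10 = 3.8000
σ̂ = s̄ / c₄ = 3.8000 / 0.9693 = 3.9204

3.92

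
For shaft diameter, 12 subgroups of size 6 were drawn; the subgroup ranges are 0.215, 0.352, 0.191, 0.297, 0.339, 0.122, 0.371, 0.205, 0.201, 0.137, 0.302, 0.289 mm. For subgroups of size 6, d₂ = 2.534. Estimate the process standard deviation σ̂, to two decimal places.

0.10

R̄ = (0.215 + 0.352 + 0.191 + 0.297 + 0.339 + 0.122 + 0.371 + 0.205 + 0.201 + 0.137 + 0.302 + 0.289) / 12 = 0.2517
σ̂ = R̄ / d₂ = 0.2517 / 2.534 = 0.0993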